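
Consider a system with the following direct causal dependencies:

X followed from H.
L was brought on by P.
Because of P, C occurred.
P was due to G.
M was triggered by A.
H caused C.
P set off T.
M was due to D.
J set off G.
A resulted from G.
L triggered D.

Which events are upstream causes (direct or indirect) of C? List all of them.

Immediate causes of C: H, P.
Further upstream: J, G.

G, H, J, P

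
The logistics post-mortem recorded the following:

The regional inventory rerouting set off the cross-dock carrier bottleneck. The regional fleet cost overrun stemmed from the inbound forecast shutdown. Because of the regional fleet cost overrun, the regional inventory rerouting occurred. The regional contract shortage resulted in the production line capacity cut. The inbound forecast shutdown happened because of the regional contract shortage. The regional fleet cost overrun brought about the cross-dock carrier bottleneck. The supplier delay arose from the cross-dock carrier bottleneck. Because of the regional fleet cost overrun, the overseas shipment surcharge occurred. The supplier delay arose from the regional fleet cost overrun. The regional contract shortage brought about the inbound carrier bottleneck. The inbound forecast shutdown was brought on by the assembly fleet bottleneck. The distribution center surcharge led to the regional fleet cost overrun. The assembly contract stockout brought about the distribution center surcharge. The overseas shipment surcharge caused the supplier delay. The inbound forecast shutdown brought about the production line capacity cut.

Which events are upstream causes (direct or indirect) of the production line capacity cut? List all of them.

Immediate causes of the production line capacity cut: the regional contract shortage, the inbound forecast shutdown.
Further upstream: the assembly fleet bottleneck.

the assembly fleet bottleneck, the inbound forecast shutdown, the regional contract shortage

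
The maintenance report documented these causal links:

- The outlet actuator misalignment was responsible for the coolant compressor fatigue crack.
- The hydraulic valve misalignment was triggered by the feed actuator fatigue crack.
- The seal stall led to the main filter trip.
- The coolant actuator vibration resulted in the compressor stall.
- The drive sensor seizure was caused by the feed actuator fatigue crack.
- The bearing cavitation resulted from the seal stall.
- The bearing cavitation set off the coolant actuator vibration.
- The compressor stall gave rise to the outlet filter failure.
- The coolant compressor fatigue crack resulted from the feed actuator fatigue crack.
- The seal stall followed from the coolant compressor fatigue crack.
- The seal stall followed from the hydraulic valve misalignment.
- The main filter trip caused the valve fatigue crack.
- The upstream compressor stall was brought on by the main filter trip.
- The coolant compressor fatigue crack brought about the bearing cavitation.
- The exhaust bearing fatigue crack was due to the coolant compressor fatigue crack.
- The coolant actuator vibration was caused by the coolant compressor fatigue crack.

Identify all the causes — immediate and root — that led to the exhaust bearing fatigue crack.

the coolant compressor fatigue crack, the feed actuator fatigue crack, the outlet actuator misalignment

Immediate cause of the exhaust bearing fatigue crack: the coolant compressor fatigue crack.
Further upstream: the feed actuator fatigue crack, the outlet actuator misalignment.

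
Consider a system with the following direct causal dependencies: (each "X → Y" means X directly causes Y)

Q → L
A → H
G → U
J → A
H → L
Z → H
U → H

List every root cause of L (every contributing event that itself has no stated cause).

G, J, Q, Z

Tracing upstream from L: L ← Q.
A separate upstream branch: L ← H ← U ← G.
A separate upstream branch: L ← H ← A ← J.
A separate upstream branch: L ← H ← Z.
Each of those chain origins has no stated cause.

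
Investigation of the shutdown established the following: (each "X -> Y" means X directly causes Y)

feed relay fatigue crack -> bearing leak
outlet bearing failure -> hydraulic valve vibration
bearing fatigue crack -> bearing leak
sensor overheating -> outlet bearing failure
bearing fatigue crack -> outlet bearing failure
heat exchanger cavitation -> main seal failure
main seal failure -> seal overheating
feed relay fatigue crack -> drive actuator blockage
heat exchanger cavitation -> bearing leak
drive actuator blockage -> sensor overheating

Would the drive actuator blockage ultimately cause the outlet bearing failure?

Yes

There is a causal chain: the drive actuator blockage → the sensor overheating → the outlet bearing failure.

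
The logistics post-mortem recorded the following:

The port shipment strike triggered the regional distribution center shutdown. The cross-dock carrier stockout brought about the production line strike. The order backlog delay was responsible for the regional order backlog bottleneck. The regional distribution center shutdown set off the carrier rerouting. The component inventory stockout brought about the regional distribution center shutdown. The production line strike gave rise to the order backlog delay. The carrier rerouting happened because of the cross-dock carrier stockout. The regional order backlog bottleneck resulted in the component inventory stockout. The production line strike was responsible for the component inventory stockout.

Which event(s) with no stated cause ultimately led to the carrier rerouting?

Tracing upstream from the carrier rerouting: the carrier rerouting ← the cross-dock carrier stockout.
A separate upstream branch: the carrier rerouting ← the regional distribution center shutdown ← the port shipment strike.
Each of those chain origins has no stated cause.

the cross-dock carrier stockout, the port shipment strike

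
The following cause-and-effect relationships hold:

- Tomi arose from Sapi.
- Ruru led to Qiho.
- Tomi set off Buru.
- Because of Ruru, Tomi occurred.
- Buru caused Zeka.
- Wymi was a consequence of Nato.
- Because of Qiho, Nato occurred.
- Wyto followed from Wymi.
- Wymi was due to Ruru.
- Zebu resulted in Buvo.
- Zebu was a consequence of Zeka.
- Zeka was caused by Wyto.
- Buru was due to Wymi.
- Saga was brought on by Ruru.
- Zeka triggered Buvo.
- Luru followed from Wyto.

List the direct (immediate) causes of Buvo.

Zebu, Zeka

Upstream contributors include Ruru, Qiho, Nato, Wymi, Tomi, Wyto, Buru, Sapi, but only Zebu, Zeka feed directly into Buvo.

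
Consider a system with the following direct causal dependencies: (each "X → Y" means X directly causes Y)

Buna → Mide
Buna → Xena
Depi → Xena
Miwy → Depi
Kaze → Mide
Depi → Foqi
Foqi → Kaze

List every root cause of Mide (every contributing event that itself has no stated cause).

Buna, Miwy

Tracing upstream from Mide: Mide ← Kaze ← Foqi ← Depi ← Miwy.
A separate upstream branch: Mide ← Buna.
Each of those chain origins has no stated cause.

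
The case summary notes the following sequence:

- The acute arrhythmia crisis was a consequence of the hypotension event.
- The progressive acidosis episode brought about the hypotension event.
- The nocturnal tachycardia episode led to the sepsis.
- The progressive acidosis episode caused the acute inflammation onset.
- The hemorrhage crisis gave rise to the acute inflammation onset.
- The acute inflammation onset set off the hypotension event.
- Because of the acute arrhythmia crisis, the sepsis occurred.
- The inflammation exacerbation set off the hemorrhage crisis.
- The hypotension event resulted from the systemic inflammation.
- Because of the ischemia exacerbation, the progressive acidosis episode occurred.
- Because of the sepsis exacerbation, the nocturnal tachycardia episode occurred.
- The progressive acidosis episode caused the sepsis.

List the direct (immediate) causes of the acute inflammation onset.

Upstream contributors include the ischemia exacerbation, the inflammation exacerbation, but only the hemorrhage crisis, the progressive acidosis episode feed directly into the acute inflammation onset.

the hemorrhage crisis, the progressive acidosis episode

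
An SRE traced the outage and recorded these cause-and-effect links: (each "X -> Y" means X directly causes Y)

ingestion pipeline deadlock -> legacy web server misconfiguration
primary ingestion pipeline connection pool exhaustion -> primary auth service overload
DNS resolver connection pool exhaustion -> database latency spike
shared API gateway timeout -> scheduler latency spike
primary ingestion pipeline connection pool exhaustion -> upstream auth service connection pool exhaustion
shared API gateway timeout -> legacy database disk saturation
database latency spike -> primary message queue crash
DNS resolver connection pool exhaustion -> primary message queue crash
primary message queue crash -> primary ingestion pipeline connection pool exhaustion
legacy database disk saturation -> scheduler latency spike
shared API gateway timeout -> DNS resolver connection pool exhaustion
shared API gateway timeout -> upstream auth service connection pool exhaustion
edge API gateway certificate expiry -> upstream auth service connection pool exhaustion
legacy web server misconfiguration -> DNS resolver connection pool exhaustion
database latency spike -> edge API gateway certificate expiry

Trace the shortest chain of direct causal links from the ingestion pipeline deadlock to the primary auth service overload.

the ingestion pipeline deadlock → the legacy web server misconfiguration
the legacy web server misconfiguration → the DNS resolver connection pool exhaustion
the DNS resolver connection pool exhaustion → the primary message queue crash
the primary message queue crash → the primary ingestion pipeline connection pool exhaustion
the primary ingestion pipeline connection pool exhaustion → the primary auth service overload
Length: 5 steps.

the ingestion pipeline deadlock → the legacy web server misconfiguration → the DNS resolver connection pool exhaustion → the primary message queue crash → the primary ingestion pipeline connection pool exhaustion → the primary auth service overload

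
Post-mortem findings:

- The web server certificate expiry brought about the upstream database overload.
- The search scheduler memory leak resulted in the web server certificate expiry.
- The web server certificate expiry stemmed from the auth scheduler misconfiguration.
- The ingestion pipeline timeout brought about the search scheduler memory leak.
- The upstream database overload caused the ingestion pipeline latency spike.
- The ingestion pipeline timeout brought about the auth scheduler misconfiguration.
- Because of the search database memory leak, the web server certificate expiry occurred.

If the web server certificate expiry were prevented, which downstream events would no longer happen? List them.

the ingestion pipeline latency spike, the upstream database overload

Downstream of the web server certificate expiry: the upstream database overload, the ingestion pipeline latency spike.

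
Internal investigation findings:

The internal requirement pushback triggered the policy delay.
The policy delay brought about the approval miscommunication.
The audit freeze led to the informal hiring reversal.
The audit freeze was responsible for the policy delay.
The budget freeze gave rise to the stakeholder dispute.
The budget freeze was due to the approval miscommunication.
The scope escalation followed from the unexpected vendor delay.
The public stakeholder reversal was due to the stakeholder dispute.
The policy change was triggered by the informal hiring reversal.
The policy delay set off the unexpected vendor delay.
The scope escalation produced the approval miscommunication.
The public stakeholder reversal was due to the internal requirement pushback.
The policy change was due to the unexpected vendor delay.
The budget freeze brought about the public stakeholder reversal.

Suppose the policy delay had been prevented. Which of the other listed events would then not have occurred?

the approval miscommunication, the budget freeze, the scope escalation, the stakeholder dispute, the unexpected vendor delay

Downstream of the policy delay: the unexpected vendor delay, the scope escalation, the approval miscommunication, the budget freeze, the policy change, the stakeholder dispute, the public stakeholder reversal.
Of those, still caused via another path: the policy change, the public stakeholder reversal.
The remainder have no surviving cause.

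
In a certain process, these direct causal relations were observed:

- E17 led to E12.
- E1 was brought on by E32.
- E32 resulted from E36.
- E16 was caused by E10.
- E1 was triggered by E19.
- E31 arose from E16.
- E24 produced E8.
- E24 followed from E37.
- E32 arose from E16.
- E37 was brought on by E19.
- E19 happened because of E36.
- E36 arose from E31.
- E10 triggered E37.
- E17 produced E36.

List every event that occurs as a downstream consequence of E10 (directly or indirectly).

E1, E16, E19, E24, E31, E32, E36, E37, E8

Direct effects: E16, E37.
2 steps out: E31, E32, E24.
3 steps out: E36, E8, E1.
4 steps out: E19.
Not reachable from it: E17, E12.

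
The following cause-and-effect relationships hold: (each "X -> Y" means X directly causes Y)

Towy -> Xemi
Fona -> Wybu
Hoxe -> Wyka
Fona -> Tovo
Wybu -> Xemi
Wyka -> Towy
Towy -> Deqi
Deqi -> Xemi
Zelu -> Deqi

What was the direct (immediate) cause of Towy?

Wyka

Upstream contributors include Hoxe, but only Wyka feeds directly into Towy.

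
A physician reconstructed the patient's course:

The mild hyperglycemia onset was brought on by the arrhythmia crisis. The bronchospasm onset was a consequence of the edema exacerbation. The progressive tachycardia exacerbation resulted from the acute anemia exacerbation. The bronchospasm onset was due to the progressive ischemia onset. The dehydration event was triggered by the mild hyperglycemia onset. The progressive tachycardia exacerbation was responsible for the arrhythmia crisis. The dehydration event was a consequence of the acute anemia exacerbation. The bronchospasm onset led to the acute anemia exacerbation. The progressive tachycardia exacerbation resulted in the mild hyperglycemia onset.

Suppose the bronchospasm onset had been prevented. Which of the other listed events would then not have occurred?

the acute anemia exacerbation, the arrhythmia crisis, the dehydration event, the mild hyperglycemia onset, the progressive tachycardia exacerbation

Downstream of the bronchospasm onset: the acute anemia exacerbation, the progressive tachycardia exacerbation, the arrhythmia crisis, the mild hyperglycemia onset, the dehydration event.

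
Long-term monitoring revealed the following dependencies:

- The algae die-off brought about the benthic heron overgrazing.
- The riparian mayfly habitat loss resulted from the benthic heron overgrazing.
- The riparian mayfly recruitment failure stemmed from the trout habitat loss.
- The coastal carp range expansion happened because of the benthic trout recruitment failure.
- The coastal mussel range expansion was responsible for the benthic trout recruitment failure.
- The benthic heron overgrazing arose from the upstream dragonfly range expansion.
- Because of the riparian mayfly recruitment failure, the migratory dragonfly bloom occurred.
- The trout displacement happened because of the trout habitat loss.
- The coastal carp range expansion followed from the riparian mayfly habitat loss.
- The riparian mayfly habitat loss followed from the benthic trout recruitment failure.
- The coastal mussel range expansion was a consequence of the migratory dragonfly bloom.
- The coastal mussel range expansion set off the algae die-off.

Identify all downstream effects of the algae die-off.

Direct effects: the benthic heron overgrazing.
2 steps out: the riparian mayfly habitat loss.
3 steps out: the coastal carp range expansion.
Not reachable from it: the trout habitat loss, the trout displacement, the riparian mayfly recruitment failure, the migratory dragonfly bloom, the coastal mussel range expansion, the benthic trout recruitment failure, the upstream dragonfly range expansion.

the benthic heron overgrazing, the coastal carp range expansion, the riparian mayfly habitat loss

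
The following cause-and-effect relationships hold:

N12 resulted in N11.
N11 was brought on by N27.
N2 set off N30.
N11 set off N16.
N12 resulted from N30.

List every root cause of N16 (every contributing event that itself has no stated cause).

N2, N27

Tracing upstream from N16: N16 ← N11 ← N12 ← N30 ← N2.
A separate upstream branch: N16 ← N11 ← N27.
Each of those chain origins has no stated cause.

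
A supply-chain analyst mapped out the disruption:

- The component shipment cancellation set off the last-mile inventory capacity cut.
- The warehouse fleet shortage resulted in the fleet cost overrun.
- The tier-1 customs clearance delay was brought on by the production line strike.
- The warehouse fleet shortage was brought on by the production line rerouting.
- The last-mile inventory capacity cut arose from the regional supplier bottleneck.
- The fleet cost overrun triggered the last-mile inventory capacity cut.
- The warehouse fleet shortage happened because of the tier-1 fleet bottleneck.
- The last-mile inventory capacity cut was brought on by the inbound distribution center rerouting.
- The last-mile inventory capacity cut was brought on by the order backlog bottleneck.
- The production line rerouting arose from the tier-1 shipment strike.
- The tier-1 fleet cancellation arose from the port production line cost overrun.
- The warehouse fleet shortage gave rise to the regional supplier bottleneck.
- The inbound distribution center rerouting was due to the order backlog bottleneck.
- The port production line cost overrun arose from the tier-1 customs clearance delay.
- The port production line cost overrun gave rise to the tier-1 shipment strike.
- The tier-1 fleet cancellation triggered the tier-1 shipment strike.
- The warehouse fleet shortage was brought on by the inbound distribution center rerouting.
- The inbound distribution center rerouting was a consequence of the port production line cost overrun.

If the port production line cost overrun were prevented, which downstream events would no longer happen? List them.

Downstream of the port production line cost overrun: the tier-1 fleet cancellation, the tier-1 shipment strike, the inbound distribution center rerouting, the production line rerouting, the warehouse fleet shortage, the fleet cost overrun, the regional supplier bottleneck, the last-mile inventory capacity cut.
Of those, still caused via another path: the inbound distribution center rerouting, the warehouse fleet shortage, the fleet cost overrun, the regional supplier bottleneck, the last-mile inventory capacity cut.
The remainder have no surviving cause.

the production line rerouting, the tier-1 fleet cancellation, the tier-1 shipment strike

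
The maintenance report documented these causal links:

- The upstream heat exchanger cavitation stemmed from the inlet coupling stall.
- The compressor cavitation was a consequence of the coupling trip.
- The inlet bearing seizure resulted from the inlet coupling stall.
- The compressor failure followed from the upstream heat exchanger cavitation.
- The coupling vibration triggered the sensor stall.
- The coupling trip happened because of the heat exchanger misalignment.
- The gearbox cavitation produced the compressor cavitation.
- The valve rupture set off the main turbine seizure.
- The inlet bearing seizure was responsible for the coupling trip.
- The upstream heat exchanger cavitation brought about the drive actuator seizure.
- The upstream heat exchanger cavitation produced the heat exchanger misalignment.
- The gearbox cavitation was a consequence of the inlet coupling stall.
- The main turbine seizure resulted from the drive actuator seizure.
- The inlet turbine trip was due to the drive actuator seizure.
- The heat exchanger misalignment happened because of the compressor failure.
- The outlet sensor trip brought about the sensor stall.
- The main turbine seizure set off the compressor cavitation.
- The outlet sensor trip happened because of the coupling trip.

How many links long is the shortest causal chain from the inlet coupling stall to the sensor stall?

Shortest chain: the inlet coupling stall → the inlet bearing seizure → the coupling trip → the outlet sensor trip → the sensor stall.

4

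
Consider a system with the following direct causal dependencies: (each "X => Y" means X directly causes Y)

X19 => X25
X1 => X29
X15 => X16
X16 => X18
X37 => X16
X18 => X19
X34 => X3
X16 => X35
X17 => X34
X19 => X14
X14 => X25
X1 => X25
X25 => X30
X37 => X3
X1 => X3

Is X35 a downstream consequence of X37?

There is a causal chain: X37 → X16 → X35.

Yes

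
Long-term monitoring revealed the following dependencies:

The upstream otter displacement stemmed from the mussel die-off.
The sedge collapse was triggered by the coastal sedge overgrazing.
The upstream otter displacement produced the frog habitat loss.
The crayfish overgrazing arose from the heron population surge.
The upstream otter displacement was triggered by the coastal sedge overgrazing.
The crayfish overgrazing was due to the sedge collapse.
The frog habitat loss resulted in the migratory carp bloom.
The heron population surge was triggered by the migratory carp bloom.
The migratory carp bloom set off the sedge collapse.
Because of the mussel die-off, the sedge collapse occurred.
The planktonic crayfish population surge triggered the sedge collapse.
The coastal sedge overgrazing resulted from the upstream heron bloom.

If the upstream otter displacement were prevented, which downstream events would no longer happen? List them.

Downstream of the upstream otter displacement: the frog habitat loss, the migratory carp bloom, the heron population surge, the sedge collapse, the crayfish overgrazing.
Of those, still caused via another path: the sedge collapse, the crayfish overgrazing.
The remainder have no surviving cause.

the frog habitat loss, the heron population surge, the migratory carp bloom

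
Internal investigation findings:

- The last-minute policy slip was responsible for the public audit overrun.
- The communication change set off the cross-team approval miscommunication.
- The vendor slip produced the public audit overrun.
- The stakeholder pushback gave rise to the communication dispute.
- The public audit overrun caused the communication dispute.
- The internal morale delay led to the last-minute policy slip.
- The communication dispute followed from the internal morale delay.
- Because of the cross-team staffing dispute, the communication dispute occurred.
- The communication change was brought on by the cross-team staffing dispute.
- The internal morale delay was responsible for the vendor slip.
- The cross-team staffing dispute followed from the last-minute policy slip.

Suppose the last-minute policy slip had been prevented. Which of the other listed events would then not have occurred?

Downstream of the last-minute policy slip: the cross-team staffing dispute, the public audit overrun, the communication change, the cross-team approval miscommunication, the communication dispute.
Of those, still caused via another path: the public audit overrun, the communication dispute.
The remainder have no surviving cause.

the communication change, the cross-team approval miscommunication, the cross-team staffing dispute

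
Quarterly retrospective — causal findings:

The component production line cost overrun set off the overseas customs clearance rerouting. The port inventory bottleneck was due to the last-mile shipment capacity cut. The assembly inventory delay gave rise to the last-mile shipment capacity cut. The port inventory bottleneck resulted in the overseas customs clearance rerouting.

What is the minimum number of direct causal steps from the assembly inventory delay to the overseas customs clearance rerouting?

Shortest chain: the assembly inventory delay → the last-mile shipment capacity cut → the port inventory bottleneck → the overseas customs clearance rerouting.

3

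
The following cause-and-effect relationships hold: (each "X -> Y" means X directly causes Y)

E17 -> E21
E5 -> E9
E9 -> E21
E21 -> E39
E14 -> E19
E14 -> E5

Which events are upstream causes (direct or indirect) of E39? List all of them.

Immediate cause of E39: E21.
Further upstream: E14, E5, E9, E17.

E14, E17, E21, E5, E9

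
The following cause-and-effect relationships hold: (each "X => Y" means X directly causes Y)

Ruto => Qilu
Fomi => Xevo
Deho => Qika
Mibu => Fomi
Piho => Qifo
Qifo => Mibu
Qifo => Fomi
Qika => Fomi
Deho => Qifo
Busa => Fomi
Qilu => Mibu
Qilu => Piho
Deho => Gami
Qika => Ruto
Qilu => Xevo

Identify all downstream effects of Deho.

Direct effects: Gami, Qika, Qifo.
2 steps out: Ruto, Mibu, Fomi.
3 steps out: Qilu, Xevo.
4 steps out: Piho.
Not reachable from it: Busa.

Fomi, Gami, Mibu, Piho, Qifo, Qika, Qilu, Ruto, Xevo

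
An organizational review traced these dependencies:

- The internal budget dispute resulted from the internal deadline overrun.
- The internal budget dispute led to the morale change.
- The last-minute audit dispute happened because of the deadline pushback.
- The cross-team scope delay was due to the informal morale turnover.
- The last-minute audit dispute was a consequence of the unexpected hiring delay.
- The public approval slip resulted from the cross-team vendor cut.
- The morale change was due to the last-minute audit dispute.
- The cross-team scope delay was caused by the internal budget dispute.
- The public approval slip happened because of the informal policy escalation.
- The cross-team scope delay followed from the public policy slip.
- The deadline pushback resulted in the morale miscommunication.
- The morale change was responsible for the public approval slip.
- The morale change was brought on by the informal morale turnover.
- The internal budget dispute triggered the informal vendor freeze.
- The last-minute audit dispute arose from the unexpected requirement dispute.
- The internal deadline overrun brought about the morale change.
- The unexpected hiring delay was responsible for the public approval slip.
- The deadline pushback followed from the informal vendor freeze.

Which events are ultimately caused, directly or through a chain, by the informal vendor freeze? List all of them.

Direct effects: the deadline pushback.
2 steps out: the last-minute audit dispute, the morale miscommunication.
3 steps out: the morale change.
4 steps out: the public approval slip.
Not reachable from it: the unexpected requirement dispute, the internal deadline overrun, the internal budget dispute, the public policy slip, the unexpected hiring delay, the informal morale turnover, the cross-team scope delay, the informal policy escalation, the cross-team vendor cut.

the deadline pushback, the last-minute audit dispute, the morale change, the morale miscommunication, the public approval slip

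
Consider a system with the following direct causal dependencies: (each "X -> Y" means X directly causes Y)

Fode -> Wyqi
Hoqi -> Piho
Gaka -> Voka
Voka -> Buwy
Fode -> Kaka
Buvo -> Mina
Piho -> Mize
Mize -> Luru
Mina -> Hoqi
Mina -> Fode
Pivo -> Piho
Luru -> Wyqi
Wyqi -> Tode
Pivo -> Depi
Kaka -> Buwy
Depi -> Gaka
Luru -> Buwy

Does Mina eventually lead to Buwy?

There is a causal chain: Mina → Fode → Kaka → Buwy.

Yes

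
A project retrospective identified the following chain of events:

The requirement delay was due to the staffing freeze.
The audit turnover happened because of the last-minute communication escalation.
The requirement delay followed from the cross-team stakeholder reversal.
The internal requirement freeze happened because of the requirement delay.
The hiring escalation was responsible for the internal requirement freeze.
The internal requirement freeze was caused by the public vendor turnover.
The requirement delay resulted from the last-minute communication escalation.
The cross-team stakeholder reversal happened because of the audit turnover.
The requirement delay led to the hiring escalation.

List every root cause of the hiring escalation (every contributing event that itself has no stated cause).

Tracing upstream from the hiring escalation: the hiring escalation ← the requirement delay ← the staffing freeze.
A separate upstream branch: the hiring escalation ← the requirement delay ← the last-minute communication escalation.
Each of those chain origins has no stated cause.

the last-minute communication escalation, the staffing freeze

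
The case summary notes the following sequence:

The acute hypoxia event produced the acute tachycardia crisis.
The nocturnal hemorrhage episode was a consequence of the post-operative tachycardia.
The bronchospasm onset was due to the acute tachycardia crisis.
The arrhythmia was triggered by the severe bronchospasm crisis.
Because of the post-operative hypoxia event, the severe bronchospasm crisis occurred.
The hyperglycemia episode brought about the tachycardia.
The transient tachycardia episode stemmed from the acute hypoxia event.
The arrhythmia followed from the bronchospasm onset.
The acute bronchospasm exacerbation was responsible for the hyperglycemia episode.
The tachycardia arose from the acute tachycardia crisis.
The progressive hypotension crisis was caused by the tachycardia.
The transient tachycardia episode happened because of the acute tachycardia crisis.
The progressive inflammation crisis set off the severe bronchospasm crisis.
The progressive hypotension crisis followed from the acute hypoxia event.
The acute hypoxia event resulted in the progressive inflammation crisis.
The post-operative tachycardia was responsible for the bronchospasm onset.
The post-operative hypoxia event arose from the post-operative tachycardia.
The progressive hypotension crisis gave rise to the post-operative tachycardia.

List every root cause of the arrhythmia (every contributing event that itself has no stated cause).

the acute bronchospasm exacerbation, the acute hypoxia event

Tracing upstream from the arrhythmia: the arrhythmia ← the bronchospasm onset ← the acute tachycardia crisis ← the acute hypoxia event.
A separate upstream branch: the arrhythmia ← the bronchospasm onset ← the post-operative tachycardia ← the progressive hypotension crisis ← the tachycardia ← the hyperglycemia episode ← the acute bronchospasm exacerbation.
Each of those chain origins has no stated cause.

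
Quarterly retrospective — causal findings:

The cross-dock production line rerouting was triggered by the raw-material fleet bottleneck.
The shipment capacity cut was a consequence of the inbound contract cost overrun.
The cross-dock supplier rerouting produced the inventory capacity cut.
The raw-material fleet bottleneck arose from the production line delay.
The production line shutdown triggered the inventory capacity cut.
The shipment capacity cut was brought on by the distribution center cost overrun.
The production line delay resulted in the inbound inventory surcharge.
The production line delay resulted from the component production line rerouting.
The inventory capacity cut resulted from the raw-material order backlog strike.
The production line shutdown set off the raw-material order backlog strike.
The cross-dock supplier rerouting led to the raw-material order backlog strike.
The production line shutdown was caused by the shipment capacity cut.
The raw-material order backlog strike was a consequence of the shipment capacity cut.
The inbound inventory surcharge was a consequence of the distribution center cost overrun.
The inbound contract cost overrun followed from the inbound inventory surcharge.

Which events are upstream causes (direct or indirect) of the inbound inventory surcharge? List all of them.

Immediate causes of the inbound inventory surcharge: the production line delay, the distribution center cost overrun.
Further upstream: the component production line rerouting.

the component production line rerouting, the distribution center cost overrun, the production line delay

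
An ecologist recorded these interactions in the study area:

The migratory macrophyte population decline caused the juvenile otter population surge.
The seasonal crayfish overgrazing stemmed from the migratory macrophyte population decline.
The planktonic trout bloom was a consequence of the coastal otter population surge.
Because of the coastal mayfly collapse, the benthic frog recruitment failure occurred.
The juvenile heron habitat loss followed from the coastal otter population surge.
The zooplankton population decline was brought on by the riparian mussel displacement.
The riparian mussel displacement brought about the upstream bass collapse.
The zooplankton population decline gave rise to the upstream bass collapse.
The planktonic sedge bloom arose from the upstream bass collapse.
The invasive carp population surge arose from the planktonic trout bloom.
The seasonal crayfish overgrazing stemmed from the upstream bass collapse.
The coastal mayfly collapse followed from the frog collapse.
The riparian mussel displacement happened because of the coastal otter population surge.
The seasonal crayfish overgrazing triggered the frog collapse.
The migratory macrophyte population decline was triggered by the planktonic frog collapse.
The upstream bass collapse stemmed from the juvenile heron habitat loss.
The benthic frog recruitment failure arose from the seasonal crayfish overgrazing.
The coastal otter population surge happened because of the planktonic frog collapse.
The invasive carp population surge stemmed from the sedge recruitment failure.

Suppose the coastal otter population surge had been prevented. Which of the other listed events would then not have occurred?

Downstream of the coastal otter population surge: the planktonic trout bloom, the riparian mussel displacement, the juvenile heron habitat loss, the zooplankton population decline, the upstream bass collapse, the seasonal crayfish overgrazing, the frog collapse, the planktonic sedge bloom, the coastal mayfly collapse, the invasive carp population surge, the benthic frog recruitment failure.
Of those, still caused via another path: the seasonal crayfish overgrazing, the frog collapse, the coastal mayfly collapse, the invasive carp population surge, the benthic frog recruitment failure.
The remainder have no surviving cause.

the juvenile heron habitat loss, the planktonic sedge bloom, the planktonic trout bloom, the riparian mussel displacement, the upstream bass collapse, the zooplankton population decline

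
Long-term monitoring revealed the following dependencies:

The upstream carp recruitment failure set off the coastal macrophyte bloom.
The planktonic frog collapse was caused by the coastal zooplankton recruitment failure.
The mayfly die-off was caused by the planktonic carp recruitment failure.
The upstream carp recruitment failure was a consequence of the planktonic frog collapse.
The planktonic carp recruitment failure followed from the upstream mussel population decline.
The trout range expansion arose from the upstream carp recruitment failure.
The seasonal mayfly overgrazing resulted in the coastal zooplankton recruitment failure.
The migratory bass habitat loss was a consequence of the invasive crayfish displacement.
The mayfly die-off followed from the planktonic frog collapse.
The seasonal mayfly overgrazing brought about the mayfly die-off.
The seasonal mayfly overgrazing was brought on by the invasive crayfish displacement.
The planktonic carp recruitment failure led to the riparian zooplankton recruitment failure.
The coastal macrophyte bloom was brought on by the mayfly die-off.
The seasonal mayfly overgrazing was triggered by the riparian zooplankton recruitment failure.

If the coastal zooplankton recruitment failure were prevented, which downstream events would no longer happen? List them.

Downstream of the coastal zooplankton recruitment failure: the planktonic frog collapse, the upstream carp recruitment failure, the trout range expansion, the mayfly die-off, the coastal macrophyte bloom.
Of those, still caused via another path: the mayfly die-off, the coastal macrophyte bloom.
The remainder have no surviving cause.

the planktonic frog collapse, the trout range expansion, the upstream carp recruitment failure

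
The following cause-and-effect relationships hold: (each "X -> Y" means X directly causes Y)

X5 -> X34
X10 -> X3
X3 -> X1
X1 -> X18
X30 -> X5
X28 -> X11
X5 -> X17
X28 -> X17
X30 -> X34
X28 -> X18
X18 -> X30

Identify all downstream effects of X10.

X1, X17, X18, X3, X30, X34, X5

Direct effects: X3.
2 steps out: X1.
3 steps out: X18.
4 steps out: X30.
5 steps out: X5, X34.
6 steps out: X17.
Not reachable from it: X28, X11.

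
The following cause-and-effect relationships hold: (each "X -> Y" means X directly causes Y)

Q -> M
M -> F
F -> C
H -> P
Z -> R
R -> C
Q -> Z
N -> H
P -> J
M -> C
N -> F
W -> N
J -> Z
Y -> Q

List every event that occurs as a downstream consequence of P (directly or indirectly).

Direct effects: J.
2 steps out: Z.
3 steps out: R.
4 steps out: C.
Not reachable from it: Y, Q, W, N, H, M, F.

C, J, R, Z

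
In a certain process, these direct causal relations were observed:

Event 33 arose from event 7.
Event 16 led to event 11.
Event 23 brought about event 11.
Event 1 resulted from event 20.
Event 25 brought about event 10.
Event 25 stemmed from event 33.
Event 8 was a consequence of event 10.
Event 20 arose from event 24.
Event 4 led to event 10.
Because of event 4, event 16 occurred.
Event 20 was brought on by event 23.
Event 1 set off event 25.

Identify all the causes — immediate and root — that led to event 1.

event 20, event 23, event 24

Immediate cause of event 1: event 20.
Further upstream: event 24, event 23.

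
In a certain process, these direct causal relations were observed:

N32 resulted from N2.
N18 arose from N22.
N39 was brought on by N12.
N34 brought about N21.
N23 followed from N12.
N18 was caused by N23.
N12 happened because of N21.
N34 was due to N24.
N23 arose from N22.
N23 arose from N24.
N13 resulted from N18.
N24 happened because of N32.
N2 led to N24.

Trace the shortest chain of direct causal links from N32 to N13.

N32 → N24
N24 → N23
N23 → N18
N18 → N13
Length: 4 steps.

N32 → N24 → N23 → N18 → N13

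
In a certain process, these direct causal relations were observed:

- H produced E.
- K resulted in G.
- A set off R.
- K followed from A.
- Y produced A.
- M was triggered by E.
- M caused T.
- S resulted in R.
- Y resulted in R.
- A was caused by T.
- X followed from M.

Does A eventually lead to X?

A leads to R, K, G; X is not among them.

No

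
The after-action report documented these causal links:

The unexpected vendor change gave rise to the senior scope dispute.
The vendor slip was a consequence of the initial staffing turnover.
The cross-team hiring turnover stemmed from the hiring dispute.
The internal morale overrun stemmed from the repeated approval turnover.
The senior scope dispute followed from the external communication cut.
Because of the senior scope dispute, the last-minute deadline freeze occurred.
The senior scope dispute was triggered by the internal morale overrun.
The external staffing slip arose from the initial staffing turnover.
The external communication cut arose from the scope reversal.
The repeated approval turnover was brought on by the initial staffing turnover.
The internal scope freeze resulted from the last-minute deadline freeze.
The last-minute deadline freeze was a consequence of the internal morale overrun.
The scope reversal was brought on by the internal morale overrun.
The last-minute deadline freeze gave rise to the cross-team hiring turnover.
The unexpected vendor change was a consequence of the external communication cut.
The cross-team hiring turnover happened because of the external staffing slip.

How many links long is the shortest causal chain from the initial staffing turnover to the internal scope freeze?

Shortest chain: the initial staffing turnover → the repeated approval turnover → the internal morale overrun → the last-minute deadline freeze → the internal scope freeze.

4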